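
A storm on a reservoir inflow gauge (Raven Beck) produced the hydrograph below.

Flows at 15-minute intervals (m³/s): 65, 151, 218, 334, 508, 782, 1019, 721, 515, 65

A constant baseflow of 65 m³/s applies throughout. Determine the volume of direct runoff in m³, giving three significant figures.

V ≈ 3.36 × 10^6 m³

Direct-runoff ordinates (Q − Q_b): 0.0, 86.0, 153.0, 269.0, 443.0, 717.0, 954.0, 656.0, 450.0, 0.0 m³/s.
ΣQ_DR = 3728 m³/s.
With Δt = 0.25 h = 900 s, V = ΣQ_DR · Δt = 3728 × 900 = 3.36 × 10^6 m³.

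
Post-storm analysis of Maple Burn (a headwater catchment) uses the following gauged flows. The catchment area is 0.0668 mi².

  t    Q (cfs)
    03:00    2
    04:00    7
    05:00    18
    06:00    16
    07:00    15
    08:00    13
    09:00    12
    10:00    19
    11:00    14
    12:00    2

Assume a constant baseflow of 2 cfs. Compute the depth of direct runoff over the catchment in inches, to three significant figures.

d ≈ 2.27 in

Direct runoff: 0.0, 5.0, 16.0, 14.0, 13.0, 11.0, 10.0, 17.0, 12.0, 0.0 cfs; ΣQ_DR = 98.00 cfs.
V = ΣQ_DR · Δt = 98.00 × 3600 s = 3.528 × 10^5 ft³.
Over A = 0.0668 mi², depth = V / A = 2.27 in.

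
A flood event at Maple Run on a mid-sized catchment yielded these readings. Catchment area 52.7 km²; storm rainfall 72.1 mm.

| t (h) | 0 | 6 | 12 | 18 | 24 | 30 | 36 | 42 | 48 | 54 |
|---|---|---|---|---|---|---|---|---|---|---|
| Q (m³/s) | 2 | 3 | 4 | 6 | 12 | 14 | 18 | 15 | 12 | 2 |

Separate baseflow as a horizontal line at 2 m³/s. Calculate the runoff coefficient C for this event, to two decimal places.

C ≈ 0.39

ΣQ_DR = 68.00 m³/s; V = ΣQ_DR·Δt = 1.469 × 10^6 m³.
Runoff depth d = V / A = 27.87 mm.
C = d / P = 27.87 / 72.1 = 0.39.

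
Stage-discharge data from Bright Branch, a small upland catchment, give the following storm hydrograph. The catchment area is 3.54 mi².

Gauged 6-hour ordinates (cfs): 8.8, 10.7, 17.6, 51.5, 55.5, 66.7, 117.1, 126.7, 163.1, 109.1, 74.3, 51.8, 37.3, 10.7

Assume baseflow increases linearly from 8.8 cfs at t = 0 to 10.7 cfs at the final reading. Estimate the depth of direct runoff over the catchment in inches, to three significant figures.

Direct runoff: 0.00, 1.75, 8.51, 42.26, 46.12, 57.17, 107.42, 116.88, 153.13, 98.98, 64.04, 41.39, 26.75, 0.00 cfs; ΣQ_DR = 764.4 cfs.
V = ΣQ_DR · Δt = 764.4 × 21600 s = 1.651 × 10^7 ft³.
Over A = 3.54 mi², depth = V / A = 2.01 in.

d ≈ 2.01 in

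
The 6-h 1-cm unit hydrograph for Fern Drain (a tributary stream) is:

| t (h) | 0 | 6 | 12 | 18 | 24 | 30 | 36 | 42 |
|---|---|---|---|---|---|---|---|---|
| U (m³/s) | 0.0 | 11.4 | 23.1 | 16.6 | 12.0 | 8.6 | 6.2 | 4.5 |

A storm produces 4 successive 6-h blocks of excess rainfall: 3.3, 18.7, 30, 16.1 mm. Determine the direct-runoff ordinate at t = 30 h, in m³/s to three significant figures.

By discrete convolution, Q_j = Σ (P_i / 10 mm) · U_{j−i}.
At t = 30 h (j=5): Q = (3.3/10)·8.6 + (18.7/10)·12.0 + (30/10)·16.6 + (16.1/10)·23.1 = 112 m³/s.

Q ≈ 112 m³/s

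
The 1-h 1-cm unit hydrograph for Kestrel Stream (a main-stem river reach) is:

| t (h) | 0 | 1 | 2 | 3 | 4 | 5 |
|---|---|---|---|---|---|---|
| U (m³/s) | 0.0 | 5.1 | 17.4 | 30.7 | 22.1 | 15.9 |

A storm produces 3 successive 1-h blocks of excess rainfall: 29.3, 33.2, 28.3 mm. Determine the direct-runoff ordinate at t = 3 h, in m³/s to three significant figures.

Q ≈ 162 m³/s

By discrete convolution, Q_j = Σ (P_i / 10 mm) · U_{j−i}.
At t = 3 h (j=3): Q = (29.3/10)·30.7 + (33.2/10)·17.4 + (28.3/10)·5.1 = 162 m³/s.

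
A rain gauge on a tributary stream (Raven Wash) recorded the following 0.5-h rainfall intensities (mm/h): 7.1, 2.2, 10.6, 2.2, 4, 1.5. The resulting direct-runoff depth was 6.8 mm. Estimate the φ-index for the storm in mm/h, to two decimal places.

φ ≈ 2.70 mm/h

Only the 3 blocks with intensity above φ contribute runoff: 7.1, 10.6, 4 mm/h.
Σ(I−φ)·Δt = d  ⇒  (7.1+10.6+4 − 3φ)·0.5 = 6.8
φ = (21.70 − 6.8/0.5) / 3 = 2.70 mm/h.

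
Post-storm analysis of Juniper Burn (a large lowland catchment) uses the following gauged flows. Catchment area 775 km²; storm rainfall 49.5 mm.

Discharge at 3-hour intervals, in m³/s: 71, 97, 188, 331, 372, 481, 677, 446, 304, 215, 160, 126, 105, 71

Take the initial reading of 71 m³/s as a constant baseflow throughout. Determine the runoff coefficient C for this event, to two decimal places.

C ≈ 0.75

ΣQ_DR = 2650 m³/s; V = ΣQ_DR·Δt = 2.862 × 10^7 m³.
Runoff depth d = V / A = 36.93 mm.
C = d / P = 36.93 / 49.5 = 0.75.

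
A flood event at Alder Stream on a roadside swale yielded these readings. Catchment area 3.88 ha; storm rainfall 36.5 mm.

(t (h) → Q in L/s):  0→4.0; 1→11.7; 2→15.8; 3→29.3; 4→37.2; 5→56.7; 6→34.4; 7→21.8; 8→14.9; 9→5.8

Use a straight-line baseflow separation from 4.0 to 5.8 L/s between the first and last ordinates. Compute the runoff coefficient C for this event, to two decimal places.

C ≈ 0.46

ΣQ_DR = 182.6 L/s; V = ΣQ_DR·Δt = 6.574 × 10^5 L.
Runoff depth d = V / A = 16.94 mm.
C = d / P = 16.94 / 36.5 = 0.46.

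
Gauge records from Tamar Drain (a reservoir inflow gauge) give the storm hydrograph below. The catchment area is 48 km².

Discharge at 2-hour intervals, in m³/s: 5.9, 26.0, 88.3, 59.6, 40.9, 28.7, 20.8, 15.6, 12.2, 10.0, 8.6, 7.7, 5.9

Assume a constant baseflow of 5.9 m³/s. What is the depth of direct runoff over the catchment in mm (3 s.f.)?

Direct runoff: 0.0, 20.1, 82.4, 53.7, 35.0, 22.8, 14.9, 9.7, 6.3, 4.1, 2.7, 1.8, 0.0 m³/s; ΣQ_DR = 253.5 m³/s.
V = ΣQ_DR · Δt = 253.5 × 7200 s = 1.825 × 10^6 m³.
Over A = 48 km², depth = V / A = 38.0 mm.

d ≈ 38.0 mm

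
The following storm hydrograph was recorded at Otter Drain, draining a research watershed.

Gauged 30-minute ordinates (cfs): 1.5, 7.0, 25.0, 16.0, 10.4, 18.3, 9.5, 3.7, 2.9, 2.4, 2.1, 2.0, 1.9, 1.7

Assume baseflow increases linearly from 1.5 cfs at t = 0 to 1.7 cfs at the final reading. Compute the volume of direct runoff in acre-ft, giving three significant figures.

V ≈ 3.39 acre-ft

Direct-runoff ordinates (Q − Q_b): 0.00, 5.48, 23.47, 14.45, 8.84, 16.72, 7.91, 2.09, 1.28, 0.76, 0.45, 0.33, 0.22, 0.00 cfs.
ΣQ_DR = 82.00 cfs.
With Δt = 0.5 h = 1800 s, V = ΣQ_DR · Δt = 82.00 × 1800 = 1.48 × 10^5 ft³ = 3.39 acre-ft.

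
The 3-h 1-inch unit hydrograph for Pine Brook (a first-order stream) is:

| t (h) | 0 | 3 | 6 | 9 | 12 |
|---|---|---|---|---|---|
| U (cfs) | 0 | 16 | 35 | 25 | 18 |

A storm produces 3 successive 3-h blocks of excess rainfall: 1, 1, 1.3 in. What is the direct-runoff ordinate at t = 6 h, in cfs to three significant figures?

Q ≈ 51.0 cfs

By discrete convolution, Q_j = Σ (P_i / 1 in) · U_{j−i}.
At t = 6 h (j=2): Q = (1/1)·35 + (1/1)·16 + (1.3/1)·0 = 51.0 cfs.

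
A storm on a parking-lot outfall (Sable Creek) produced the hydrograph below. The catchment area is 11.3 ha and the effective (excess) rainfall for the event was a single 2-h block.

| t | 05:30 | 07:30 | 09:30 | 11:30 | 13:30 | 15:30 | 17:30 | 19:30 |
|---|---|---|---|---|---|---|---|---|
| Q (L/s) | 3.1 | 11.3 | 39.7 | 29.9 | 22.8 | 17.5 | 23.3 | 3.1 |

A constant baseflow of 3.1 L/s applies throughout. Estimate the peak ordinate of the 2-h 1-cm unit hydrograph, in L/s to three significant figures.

Direct runoff: 0.0, 8.2, 36.6, 26.8, 19.7, 14.4, 20.2, 0.0 L/s; ΣQ_DR = 125.9 L/s, peak = 36.6 L/s.
Runoff depth d = ΣQ_DR·Δt / A = 125.9 × 7200 / (11.3 ha) = 8.022 mm.
The 1-cm UH is the DRH scaled by (10 mm)/d, so U_p = 36.6 × 10/8.022 = 45.6 L/s.

U_p ≈ 45.6 L/s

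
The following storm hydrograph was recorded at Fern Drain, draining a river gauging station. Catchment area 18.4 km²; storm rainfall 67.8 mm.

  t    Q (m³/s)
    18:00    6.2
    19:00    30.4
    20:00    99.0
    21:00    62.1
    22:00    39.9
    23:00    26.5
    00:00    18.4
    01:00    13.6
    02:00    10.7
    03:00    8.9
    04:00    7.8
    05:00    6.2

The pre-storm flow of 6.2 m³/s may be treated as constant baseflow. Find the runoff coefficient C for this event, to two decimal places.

ΣQ_DR = 255.3 m³/s; V = ΣQ_DR·Δt = 9.191 × 10^5 m³.
Runoff depth d = V / A = 49.95 mm.
C = d / P = 49.95 / 67.8 = 0.74.

C ≈ 0.74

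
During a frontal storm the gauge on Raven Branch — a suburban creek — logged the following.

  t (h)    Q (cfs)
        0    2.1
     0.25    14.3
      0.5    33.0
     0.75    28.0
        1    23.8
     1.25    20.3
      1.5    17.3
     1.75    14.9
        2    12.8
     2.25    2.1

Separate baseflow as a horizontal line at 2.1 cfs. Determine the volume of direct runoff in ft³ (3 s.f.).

Direct-runoff ordinates (Q − Q_b): 0.0, 12.2, 30.9, 25.9, 21.7, 18.2, 15.2, 12.8, 10.7, 0.0 cfs.
ΣQ_DR = 147.6 cfs.
With Δt = 0.25 h = 900 s, V = ΣQ_DR · Δt = 147.6 × 900 = 1.33 × 10^5 ft³.

V ≈ 1.33 × 10^5 ft³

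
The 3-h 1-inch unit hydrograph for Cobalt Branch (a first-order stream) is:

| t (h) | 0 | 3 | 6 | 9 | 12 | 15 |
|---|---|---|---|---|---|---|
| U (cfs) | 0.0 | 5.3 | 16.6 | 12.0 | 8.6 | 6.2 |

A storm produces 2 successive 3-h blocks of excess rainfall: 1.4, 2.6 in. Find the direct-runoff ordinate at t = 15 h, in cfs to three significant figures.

Q ≈ 31.0 cfs

By discrete convolution, Q_j = Σ (P_i / 1 in) · U_{j−i}.
At t = 15 h (j=5): Q = (1.4/1)·6.2 + (2.6/1)·8.6 = 31.0 cfs.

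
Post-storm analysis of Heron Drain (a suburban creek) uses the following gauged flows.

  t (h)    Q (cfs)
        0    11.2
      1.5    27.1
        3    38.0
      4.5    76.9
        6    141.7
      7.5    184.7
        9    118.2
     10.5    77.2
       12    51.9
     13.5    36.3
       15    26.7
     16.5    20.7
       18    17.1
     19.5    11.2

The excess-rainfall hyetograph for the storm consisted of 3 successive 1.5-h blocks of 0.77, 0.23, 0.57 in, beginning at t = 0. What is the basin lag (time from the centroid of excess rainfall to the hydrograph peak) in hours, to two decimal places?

t_L ≈ 5.44 h

Centroid of excess rainfall: t_c = Σ P_i·t̄_i / ΣP_i = 2.0589 h (block centres at 0.75, 2.25, 3.75 h).
Hydrograph peak occurs at t = 7.5 h, so basin lag t_L = 7.5 − 2.0589 = 5.44 h.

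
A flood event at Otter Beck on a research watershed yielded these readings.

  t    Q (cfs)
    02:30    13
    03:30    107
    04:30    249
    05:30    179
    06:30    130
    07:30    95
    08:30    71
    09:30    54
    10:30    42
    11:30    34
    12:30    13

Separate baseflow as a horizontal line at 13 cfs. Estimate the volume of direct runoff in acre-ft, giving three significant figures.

Direct-runoff ordinates (Q − Q_b): 0.0, 94.0, 236.0, 166.0, 117.0, 82.0, 58.0, 41.0, 29.0, 21.0, 0.0 cfs.
ΣQ_DR = 844.0 cfs.
With Δt = 1 h = 3600 s, V = ΣQ_DR · Δt = 844.0 × 3600 = 3.04 × 10^6 ft³ = 69.8 acre-ft.

V ≈ 69.8 acre-ft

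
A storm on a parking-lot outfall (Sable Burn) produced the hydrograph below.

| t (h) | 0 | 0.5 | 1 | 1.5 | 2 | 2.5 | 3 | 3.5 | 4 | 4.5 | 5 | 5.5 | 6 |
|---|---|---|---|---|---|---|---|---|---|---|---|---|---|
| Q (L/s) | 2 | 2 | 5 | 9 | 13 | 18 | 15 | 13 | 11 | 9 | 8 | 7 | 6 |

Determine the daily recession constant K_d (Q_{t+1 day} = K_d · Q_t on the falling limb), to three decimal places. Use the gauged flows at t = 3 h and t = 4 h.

K_d ≈ 0.001

Between t = 3 h and t = 4 h the flow falls from 15 to 11 L/s over 2×0.5 h = 1 h.
Per-interval ratio K = (11/15)^(1/2) = 0.8563; K_d = K^(24/0.5) = 0.001.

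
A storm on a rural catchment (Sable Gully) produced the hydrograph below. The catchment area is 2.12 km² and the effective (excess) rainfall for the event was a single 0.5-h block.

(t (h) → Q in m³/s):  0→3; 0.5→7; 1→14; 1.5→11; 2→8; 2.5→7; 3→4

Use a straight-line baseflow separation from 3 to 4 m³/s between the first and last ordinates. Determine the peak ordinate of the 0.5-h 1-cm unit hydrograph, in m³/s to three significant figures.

U_p ≈ 4.26 m³/s

Direct runoff: 0.00, 3.83, 10.67, 7.50, 4.33, 3.17, 0.00 m³/s; ΣQ_DR = 29.50 m³/s, peak = 10.67 m³/s.
Runoff depth d = ΣQ_DR·Δt / A = 29.50 × 1800 / (2.12 km²) = 25.05 mm.
The 1-cm UH is the DRH scaled by (10 mm)/d, so U_p = 10.67 × 10/25.05 = 4.26 m³/s.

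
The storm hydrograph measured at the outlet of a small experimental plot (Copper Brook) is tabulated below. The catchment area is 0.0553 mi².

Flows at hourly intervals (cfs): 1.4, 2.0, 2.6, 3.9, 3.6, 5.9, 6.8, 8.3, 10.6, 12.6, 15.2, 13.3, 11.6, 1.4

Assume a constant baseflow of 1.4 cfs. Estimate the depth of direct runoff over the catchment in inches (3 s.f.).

d ≈ 2.23 in

Direct runoff: 0.0, 0.6, 1.2, 2.5, 2.2, 4.5, 5.4, 6.9, 9.2, 11.2, 13.8, 11.9, 10.2, 0.0 cfs; ΣQ_DR = 79.60 cfs.
V = ΣQ_DR · Δt = 79.60 × 3600 s = 2.866 × 10^5 ft³.
Over A = 0.0553 mi², depth = V / A = 2.23 in.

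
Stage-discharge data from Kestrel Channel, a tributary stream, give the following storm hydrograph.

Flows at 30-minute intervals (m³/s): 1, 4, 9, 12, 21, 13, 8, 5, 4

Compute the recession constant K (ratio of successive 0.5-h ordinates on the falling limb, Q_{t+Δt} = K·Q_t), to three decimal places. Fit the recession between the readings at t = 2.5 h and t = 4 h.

K ≈ 0.675

Using the recession-limb readings at t = 2.5 h and t = 4 h: Q falls from 13 to 4 m³/s over 3 intervals.
K = (Q₂/Q₁)^(1/3) = (4/13)^(1/3) = 0.675.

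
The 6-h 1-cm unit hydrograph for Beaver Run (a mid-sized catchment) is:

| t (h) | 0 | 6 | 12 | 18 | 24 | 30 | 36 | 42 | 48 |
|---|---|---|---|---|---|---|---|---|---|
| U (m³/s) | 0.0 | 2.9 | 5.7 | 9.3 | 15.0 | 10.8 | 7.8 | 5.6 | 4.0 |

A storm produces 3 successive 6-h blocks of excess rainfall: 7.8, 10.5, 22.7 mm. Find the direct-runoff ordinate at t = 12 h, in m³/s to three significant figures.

By discrete convolution, Q_j = Σ (P_i / 10 mm) · U_{j−i}.
At t = 12 h (j=2): Q = (7.8/10)·5.7 + (10.5/10)·2.9 + (22.7/10)·0.0 = 7.49 m³/s.

Q ≈ 7.49 m³/s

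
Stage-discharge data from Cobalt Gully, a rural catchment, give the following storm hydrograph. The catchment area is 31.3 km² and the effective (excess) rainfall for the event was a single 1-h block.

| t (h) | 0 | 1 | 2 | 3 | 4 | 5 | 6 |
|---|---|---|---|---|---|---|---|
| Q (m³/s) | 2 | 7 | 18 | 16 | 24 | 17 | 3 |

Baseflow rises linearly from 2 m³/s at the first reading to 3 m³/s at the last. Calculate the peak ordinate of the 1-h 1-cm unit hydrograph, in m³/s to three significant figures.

U_p ≈ 26.7 m³/s

Direct runoff: 0.00, 4.83, 15.67, 13.50, 21.33, 14.17, 0.00 m³/s; ΣQ_DR = 69.50 m³/s, peak = 21.33 m³/s.
Runoff depth d = ΣQ_DR·Δt / A = 69.50 × 3600 / (31.3 km²) = 7.994 mm.
The 1-cm UH is the DRH scaled by (10 mm)/d, so U_p = 21.33 × 10/7.994 = 26.7 m³/s.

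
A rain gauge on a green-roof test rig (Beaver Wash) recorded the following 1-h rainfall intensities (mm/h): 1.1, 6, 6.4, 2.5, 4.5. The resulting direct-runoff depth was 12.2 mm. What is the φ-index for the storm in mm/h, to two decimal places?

Only the 4 blocks with intensity above φ contribute runoff: 6, 6.4, 2.5, 4.5 mm/h.
Σ(I−φ)·Δt = d  ⇒  (6+6.4+2.5+4.5 − 4φ)·1 = 12.2
φ = (19.40 − 12.2/1) / 4 = 1.80 mm/h.

φ ≈ 1.80 mm/h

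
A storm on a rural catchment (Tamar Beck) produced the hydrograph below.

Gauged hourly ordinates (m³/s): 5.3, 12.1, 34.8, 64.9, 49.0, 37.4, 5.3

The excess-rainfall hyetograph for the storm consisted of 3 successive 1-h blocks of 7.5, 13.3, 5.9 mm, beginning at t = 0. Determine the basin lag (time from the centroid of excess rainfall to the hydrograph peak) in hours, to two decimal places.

Centroid of excess rainfall: t_c = Σ P_i·t̄_i / ΣP_i = 1.4401 h (block centres at 0.5, 1.5, 2.5 h).
Hydrograph peak occurs at t = 3 h, so basin lag t_L = 3 − 1.4401 = 1.56 h.

t_L ≈ 1.56 h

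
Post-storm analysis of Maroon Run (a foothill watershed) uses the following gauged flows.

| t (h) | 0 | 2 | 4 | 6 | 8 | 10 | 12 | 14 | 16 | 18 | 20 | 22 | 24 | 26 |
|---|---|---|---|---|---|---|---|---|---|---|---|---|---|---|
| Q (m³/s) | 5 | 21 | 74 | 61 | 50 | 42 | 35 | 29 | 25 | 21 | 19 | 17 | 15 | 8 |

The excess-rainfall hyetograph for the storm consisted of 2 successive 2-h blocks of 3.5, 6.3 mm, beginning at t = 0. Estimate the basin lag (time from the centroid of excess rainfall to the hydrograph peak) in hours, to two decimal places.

t_L ≈ 1.71 h

Centroid of excess rainfall: t_c = Σ P_i·t̄_i / ΣP_i = 2.2857 h (block centres at 1, 3 h).
Hydrograph peak occurs at t = 4 h, so basin lag t_L = 4 − 2.2857 = 1.71 h.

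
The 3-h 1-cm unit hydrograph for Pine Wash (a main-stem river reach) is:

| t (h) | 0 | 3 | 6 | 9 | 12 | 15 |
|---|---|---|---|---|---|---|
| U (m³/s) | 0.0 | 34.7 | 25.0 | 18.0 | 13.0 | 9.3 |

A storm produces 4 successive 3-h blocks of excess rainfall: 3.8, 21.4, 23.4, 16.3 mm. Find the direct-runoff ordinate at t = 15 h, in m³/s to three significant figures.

By discrete convolution, Q_j = Σ (P_i / 10 mm) · U_{j−i}.
At t = 15 h (j=5): Q = (3.8/10)·9.3 + (21.4/10)·13.0 + (23.4/10)·18.0 + (16.3/10)·25.0 = 114 m³/s.

Q ≈ 114 m³/s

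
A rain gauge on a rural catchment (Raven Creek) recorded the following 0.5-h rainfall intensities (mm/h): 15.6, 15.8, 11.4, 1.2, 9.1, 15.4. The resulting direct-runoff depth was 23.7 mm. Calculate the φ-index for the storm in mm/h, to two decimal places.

φ ≈ 3.98 mm/h

Only the 5 blocks with intensity above φ contribute runoff: 15.6, 15.8, 11.4, 9.1, 15.4 mm/h.
Σ(I−φ)·Δt = d  ⇒  (15.6+15.8+11.4+9.1+15.4 − 5φ)·0.5 = 23.7
φ = (67.30 − 23.7/0.5) / 5 = 3.98 mm/h.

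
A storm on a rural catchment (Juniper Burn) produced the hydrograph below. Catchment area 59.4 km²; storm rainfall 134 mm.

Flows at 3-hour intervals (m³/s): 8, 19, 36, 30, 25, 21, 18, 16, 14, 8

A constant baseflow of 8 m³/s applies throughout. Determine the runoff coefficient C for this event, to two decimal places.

C ≈ 0.16

ΣQ_DR = 115.0 m³/s; V = ΣQ_DR·Δt = 1.242 × 10^6 m³.
Runoff depth d = V / A = 20.91 mm.
C = d / P = 20.91 / 134 = 0.16.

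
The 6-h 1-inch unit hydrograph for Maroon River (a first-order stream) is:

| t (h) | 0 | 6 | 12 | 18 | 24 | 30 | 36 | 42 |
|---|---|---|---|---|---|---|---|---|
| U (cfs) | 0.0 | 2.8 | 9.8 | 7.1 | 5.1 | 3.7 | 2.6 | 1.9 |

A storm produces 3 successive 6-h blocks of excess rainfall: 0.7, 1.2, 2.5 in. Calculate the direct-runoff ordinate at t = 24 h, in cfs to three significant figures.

Q ≈ 36.6 cfs

By discrete convolution, Q_j = Σ (P_i / 1 in) · U_{j−i}.
At t = 24 h (j=4): Q = (0.7/1)·5.1 + (1.2/1)·7.1 + (2.5/1)·9.8 = 36.6 cfs.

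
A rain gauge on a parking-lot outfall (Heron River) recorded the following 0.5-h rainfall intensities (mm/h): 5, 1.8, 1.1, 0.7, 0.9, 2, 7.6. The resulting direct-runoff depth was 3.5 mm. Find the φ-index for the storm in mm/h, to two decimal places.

Only the 2 blocks with intensity above φ contribute runoff: 5, 7.6 mm/h.
Σ(I−φ)·Δt = d  ⇒  (5+7.6 − 2φ)·0.5 = 3.5
φ = (12.60 − 3.5/0.5) / 2 = 2.80 mm/h.

φ ≈ 2.80 mm/h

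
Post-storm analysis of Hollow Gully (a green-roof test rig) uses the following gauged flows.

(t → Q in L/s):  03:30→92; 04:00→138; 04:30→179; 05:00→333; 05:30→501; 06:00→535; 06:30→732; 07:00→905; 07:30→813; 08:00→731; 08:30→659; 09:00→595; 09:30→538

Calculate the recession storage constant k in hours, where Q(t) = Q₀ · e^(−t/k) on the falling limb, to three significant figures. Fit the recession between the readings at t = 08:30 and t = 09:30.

k ≈ 4.93 h

On the falling limb, Q drops from 659 to 538 L/s between t = 08:30 and t = 09:30 (Δt = 1 h).
k = −Δt / ln(Q₂/Q₁) = −1 / ln(538/659) = 4.93 h.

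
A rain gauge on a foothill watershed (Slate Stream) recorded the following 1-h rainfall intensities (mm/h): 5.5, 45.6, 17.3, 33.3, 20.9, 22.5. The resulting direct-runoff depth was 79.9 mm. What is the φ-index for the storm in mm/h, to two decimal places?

Only the 5 blocks with intensity above φ contribute runoff: 45.6, 17.3, 33.3, 20.9, 22.5 mm/h.
Σ(I−φ)·Δt = d  ⇒  (45.6+17.3+33.3+20.9+22.5 − 5φ)·1 = 79.9
φ = (139.6 − 79.9/1) / 5 = 11.94 mm/h.

φ ≈ 11.94 mm/h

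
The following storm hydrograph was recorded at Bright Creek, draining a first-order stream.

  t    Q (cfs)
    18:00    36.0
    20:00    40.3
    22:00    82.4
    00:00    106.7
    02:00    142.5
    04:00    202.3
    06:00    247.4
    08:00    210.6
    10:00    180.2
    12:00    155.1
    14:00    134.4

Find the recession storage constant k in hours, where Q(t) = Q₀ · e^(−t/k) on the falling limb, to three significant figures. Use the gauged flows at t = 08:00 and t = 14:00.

On the falling limb, Q drops from 210.6 to 134.4 cfs between t = 08:00 and t = 14:00 (Δt = 6 h).
k = −Δt / ln(Q₂/Q₁) = −6 / ln(134.4/210.6) = 13.4 h.

k ≈ 13.4 h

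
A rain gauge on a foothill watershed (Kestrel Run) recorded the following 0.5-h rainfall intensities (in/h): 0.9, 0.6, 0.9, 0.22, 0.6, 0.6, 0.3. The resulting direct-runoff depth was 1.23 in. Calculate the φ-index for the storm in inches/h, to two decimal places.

φ ≈ 0.24 in/h

Only the 6 blocks with intensity above φ contribute runoff: 0.9, 0.6, 0.9, 0.6, 0.6, 0.3 in/h.
Σ(I−φ)·Δt = d  ⇒  (0.9+0.6+0.9+0.6+0.6+0.3 − 6φ)·0.5 = 1.23
φ = (3.900 − 1.23/0.5) / 6 = 0.24 in/h.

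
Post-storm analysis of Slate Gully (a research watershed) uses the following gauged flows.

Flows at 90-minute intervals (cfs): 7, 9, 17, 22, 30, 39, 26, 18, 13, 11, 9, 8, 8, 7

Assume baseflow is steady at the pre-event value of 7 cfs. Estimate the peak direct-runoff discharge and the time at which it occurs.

Subtracting baseflow gives direct-runoff ordinates: 0.0, 2.0, 10.0, 15.0, 23.0, 32.0, 19.0, 11.0, 6.0, 4.0, 2.0, 1.0, 1.0, 0.0 cfs.
The maximum is 32.0 cfs, occurring at the reading for t = 7.5 h.

Q_p = 32.0 cfs at t = 7.5 h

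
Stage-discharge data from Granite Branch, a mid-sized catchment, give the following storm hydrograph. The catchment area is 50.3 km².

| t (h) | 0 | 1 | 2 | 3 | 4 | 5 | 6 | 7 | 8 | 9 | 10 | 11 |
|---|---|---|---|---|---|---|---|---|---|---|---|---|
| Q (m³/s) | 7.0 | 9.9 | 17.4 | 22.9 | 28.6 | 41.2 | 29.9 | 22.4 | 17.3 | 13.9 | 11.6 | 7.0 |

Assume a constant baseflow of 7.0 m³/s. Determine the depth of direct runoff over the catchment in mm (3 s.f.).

Direct runoff: 0.0, 2.9, 10.4, 15.9, 21.6, 34.2, 22.9, 15.4, 10.3, 6.9, 4.6, 0.0 m³/s; ΣQ_DR = 145.1 m³/s.
V = ΣQ_DR · Δt = 145.1 × 3600 s = 5.224 × 10^5 m³.
Over A = 50.3 km², depth = V / A = 10.4 mm.

d ≈ 10.4 mm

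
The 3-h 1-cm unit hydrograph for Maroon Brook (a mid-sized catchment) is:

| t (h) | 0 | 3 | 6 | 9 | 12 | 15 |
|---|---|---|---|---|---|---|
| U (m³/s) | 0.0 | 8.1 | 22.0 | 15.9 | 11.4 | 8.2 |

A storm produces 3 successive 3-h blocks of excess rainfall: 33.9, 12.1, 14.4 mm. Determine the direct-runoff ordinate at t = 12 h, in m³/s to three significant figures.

Q ≈ 89.6 m³/s

By discrete convolution, Q_j = Σ (P_i / 10 mm) · U_{j−i}.
At t = 12 h (j=4): Q = (33.9/10)·11.4 + (12.1/10)·15.9 + (14.4/10)·22.0 = 89.6 m³/s.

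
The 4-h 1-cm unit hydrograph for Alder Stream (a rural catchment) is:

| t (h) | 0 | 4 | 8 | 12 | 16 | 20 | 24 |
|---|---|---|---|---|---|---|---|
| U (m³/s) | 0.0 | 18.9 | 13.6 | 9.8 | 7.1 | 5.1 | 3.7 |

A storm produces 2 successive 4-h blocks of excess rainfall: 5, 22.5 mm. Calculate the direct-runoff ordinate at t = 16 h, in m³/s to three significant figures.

By discrete convolution, Q_j = Σ (P_i / 10 mm) · U_{j−i}.
At t = 16 h (j=4): Q = (5/10)·7.1 + (22.5/10)·9.8 = 25.6 m³/s.

Q ≈ 25.6 m³/s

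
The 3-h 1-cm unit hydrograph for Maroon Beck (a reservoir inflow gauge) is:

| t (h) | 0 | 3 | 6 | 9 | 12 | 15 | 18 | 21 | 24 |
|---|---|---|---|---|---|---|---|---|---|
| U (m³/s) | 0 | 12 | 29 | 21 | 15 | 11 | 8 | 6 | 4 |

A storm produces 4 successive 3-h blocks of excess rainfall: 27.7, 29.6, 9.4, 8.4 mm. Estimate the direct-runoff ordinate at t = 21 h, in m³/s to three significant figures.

By discrete convolution, Q_j = Σ (P_i / 10 mm) · U_{j−i}.
At t = 21 h (j=7): Q = (27.7/10)·6 + (29.6/10)·8 + (9.4/10)·11 + (8.4/10)·15 = 63.2 m³/s.

Q ≈ 63.2 m³/s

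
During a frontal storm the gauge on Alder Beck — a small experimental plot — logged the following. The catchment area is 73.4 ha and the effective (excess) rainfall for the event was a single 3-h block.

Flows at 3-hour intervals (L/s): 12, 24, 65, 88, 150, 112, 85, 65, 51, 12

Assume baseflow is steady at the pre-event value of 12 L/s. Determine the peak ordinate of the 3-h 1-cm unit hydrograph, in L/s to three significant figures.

Direct runoff: 0.0, 12.0, 53.0, 76.0, 138.0, 100.0, 73.0, 53.0, 39.0, 0.0 L/s; ΣQ_DR = 544.0 L/s, peak = 138.0 L/s.
Runoff depth d = ΣQ_DR·Δt / A = 544.0 × 10800 / (73.4 ha) = 8.004 mm.
The 1-cm UH is the DRH scaled by (10 mm)/d, so U_p = 138.0 × 10/8.004 = 172 L/s.

U_p ≈ 172 L/s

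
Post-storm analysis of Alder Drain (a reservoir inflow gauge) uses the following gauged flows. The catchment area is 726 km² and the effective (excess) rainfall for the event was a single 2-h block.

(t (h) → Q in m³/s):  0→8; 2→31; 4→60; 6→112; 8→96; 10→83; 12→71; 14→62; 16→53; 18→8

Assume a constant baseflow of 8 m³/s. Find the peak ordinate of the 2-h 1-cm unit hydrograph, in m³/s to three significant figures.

U_p ≈ 208 m³/s

Direct runoff: 0.0, 23.0, 52.0, 104.0, 88.0, 75.0, 63.0, 54.0, 45.0, 0.0 m³/s; ΣQ_DR = 504.0 m³/s, peak = 104.0 m³/s.
Runoff depth d = ΣQ_DR·Δt / A = 504.0 × 7200 / (726 km²) = 4.998 mm.
The 1-cm UH is the DRH scaled by (10 mm)/d, so U_p = 104.0 × 10/4.998 = 208 m³/s.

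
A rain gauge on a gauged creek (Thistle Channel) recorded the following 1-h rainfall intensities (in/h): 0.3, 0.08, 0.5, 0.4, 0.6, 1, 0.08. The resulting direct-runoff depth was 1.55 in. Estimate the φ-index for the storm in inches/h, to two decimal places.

Only the 5 blocks with intensity above φ contribute runoff: 0.3, 0.5, 0.4, 0.6, 1 in/h.
Σ(I−φ)·Δt = d  ⇒  (0.3+0.5+0.4+0.6+1 − 5φ)·1 = 1.55
φ = (2.800 − 1.55/1) / 5 = 0.25 in/h.

φ ≈ 0.25 in/h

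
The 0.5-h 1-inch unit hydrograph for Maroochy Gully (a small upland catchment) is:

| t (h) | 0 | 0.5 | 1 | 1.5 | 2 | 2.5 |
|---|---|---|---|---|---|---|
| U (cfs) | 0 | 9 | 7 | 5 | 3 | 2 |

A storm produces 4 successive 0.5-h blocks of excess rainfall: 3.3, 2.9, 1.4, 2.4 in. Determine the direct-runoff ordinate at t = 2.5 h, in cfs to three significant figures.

By discrete convolution, Q_j = Σ (P_i / 1 in) · U_{j−i}.
At t = 2.5 h (j=5): Q = (3.3/1)·2 + (2.9/1)·3 + (1.4/1)·5 + (2.4/1)·7 = 39.1 cfs.

Q ≈ 39.1 cfs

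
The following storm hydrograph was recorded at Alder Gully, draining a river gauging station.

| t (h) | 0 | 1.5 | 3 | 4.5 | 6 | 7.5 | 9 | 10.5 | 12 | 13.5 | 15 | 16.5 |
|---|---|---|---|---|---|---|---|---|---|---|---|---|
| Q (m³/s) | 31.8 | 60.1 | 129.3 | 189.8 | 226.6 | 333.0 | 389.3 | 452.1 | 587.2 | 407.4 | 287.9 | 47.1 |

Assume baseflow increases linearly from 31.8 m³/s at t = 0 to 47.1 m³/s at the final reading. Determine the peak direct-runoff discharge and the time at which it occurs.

Q_p = 544.27 m³/s at t = 12 h

Subtracting baseflow gives direct-runoff ordinates: 0.00, 26.91, 94.72, 153.83, 189.24, 294.25, 349.15, 410.56, 544.27, 363.08, 242.19, 0.00 m³/s.
The maximum is 544.27 m³/s, occurring at the reading for t = 12 h.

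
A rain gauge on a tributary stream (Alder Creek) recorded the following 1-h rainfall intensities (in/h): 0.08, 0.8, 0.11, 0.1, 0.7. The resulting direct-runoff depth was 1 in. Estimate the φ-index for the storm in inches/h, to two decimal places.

φ ≈ 0.25 in/h

Only the 2 blocks with intensity above φ contribute runoff: 0.8, 0.7 in/h.
Σ(I−φ)·Δt = d  ⇒  (0.8+0.7 − 2φ)·1 = 1
φ = (1.500 − 1/1) / 2 = 0.25 in/h.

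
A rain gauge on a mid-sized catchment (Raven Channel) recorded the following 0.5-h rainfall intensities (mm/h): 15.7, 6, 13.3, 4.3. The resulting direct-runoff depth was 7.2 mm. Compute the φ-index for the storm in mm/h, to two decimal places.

φ ≈ 7.30 mm/h

Only the 2 blocks with intensity above φ contribute runoff: 15.7, 13.3 mm/h.
Σ(I−φ)·Δt = d  ⇒  (15.7+13.3 − 2φ)·0.5 = 7.2
φ = (29.00 − 7.2/0.5) / 2 = 7.30 mm/h.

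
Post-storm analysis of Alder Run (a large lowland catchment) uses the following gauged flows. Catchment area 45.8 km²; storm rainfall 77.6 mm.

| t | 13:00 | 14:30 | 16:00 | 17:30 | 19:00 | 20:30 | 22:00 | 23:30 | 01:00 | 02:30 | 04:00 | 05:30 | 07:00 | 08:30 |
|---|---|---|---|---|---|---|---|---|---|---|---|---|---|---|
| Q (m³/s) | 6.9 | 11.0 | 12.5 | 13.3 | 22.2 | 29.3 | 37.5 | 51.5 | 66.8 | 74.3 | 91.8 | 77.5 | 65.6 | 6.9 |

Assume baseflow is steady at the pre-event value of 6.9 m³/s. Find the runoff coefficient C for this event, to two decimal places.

C ≈ 0.71

ΣQ_DR = 470.5 m³/s; V = ΣQ_DR·Δt = 2.541 × 10^6 m³.
Runoff depth d = V / A = 55.47 mm.
C = d / P = 55.47 / 77.6 = 0.71.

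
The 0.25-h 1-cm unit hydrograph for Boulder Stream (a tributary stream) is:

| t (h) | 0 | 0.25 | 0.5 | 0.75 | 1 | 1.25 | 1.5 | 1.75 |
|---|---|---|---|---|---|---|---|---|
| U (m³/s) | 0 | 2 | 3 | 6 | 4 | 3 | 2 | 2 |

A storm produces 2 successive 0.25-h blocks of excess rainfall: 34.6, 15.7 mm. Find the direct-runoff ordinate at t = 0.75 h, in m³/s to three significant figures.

Q ≈ 25.5 m³/s

By discrete convolution, Q_j = Σ (P_i / 10 mm) · U_{j−i}.
At t = 0.75 h (j=3): Q = (34.6/10)·6 + (15.7/10)·3 = 25.5 m³/s.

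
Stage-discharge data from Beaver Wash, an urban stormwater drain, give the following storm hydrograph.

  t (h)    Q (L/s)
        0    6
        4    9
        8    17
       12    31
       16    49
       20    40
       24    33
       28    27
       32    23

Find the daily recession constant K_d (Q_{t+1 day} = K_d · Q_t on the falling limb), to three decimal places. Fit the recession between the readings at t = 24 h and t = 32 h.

Between t = 24 h and t = 32 h the flow falls from 33 to 23 L/s over 2×4 h = 8 h.
Per-interval ratio K = (23/33)^(1/2) = 0.8348; K_d = K^(24/4) = 0.339.

K_d ≈ 0.339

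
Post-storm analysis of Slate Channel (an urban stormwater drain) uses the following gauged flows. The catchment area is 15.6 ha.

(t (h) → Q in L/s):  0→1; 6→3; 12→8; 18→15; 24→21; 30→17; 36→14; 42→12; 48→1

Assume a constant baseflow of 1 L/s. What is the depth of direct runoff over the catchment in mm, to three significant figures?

Direct runoff: 0.0, 2.0, 7.0, 14.0, 20.0, 16.0, 13.0, 11.0, 0.0 L/s; ΣQ_DR = 83.00 L/s.
V = ΣQ_DR · Δt = 83.00 × 21600 s = 1.793 × 10^6 L.
Over A = 15.6 ha, depth = V / A = 11.5 mm.

d ≈ 11.5 mm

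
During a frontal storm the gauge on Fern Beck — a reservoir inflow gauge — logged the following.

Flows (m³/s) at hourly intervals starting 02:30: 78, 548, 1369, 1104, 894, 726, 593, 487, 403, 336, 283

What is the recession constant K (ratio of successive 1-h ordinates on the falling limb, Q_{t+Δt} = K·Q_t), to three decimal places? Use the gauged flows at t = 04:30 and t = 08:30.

Using the recession-limb readings at t = 04:30 and t = 08:30: Q falls from 1369 to 593 m³/s over 4 intervals.
K = (Q₂/Q₁)^(1/4) = (593/1369)^(1/4) = 0.811.

K ≈ 0.811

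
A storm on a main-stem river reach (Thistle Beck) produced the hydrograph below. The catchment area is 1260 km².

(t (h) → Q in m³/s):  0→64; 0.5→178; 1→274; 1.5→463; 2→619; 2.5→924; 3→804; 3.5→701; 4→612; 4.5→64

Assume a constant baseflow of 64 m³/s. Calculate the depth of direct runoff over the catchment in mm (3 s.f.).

d ≈ 5.80 mm

Direct runoff: 0.0, 114.0, 210.0, 399.0, 555.0, 860.0, 740.0, 637.0, 548.0, 0.0 m³/s; ΣQ_DR = 4063 m³/s.
V = ΣQ_DR · Δt = 4063 × 1800 s = 7.313 × 10^6 m³.
Over A = 1260 km², depth = V / A = 5.80 mm.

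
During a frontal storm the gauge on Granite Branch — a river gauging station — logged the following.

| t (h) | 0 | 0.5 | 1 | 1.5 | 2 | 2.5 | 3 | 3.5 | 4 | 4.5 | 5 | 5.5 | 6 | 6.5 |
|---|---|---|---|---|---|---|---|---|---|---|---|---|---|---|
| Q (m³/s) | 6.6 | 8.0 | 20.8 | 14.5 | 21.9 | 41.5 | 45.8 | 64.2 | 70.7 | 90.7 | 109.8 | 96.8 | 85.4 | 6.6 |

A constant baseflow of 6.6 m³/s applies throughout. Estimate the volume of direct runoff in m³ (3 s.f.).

V ≈ 1.06 × 10^6 m³

Direct-runoff ordinates (Q − Q_b): 0.0, 1.4, 14.2, 7.9, 15.3, 34.9, 39.2, 57.6, 64.1, 84.1, 103.2, 90.2, 78.8, 0.0 m³/s.
ΣQ_DR = 590.9 m³/s.
With Δt = 0.5 h = 1800 s, V = ΣQ_DR · Δt = 590.9 × 1800 = 1.06 × 10^6 m³.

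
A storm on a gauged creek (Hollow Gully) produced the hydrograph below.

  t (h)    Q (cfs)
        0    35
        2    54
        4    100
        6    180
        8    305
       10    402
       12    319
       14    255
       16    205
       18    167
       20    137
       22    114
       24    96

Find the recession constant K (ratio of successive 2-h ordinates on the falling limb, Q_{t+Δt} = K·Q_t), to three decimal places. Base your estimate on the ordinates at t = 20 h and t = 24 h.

Using the recession-limb readings at t = 20 h and t = 24 h: Q falls from 137 to 96 cfs over 2 intervals.
K = (Q₂/Q₁)^(1/2) = (96/137)^(1/2) = 0.837.

K ≈ 0.837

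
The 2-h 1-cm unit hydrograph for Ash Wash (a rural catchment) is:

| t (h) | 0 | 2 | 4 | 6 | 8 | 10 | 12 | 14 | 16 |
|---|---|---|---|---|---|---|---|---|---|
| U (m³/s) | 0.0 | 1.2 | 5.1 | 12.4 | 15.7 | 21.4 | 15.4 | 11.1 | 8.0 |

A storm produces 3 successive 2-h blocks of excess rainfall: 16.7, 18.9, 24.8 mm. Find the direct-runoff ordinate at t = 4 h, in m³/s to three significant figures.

By discrete convolution, Q_j = Σ (P_i / 10 mm) · U_{j−i}.
At t = 4 h (j=2): Q = (16.7/10)·5.1 + (18.9/10)·1.2 + (24.8/10)·0.0 = 10.8 m³/s.

Q ≈ 10.8 m³/s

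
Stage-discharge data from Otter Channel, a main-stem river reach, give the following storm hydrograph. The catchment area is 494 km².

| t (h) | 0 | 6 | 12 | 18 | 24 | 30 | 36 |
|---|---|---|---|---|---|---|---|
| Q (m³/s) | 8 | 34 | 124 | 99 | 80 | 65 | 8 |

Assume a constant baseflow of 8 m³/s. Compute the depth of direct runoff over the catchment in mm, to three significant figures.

Direct runoff: 0.0, 26.0, 116.0, 91.0, 72.0, 57.0, 0.0 m³/s; ΣQ_DR = 362.0 m³/s.
V = ΣQ_DR · Δt = 362.0 × 21600 s = 7.819 × 10^6 m³.
Over A = 494 km², depth = V / A = 15.8 mm.

d ≈ 15.8 mm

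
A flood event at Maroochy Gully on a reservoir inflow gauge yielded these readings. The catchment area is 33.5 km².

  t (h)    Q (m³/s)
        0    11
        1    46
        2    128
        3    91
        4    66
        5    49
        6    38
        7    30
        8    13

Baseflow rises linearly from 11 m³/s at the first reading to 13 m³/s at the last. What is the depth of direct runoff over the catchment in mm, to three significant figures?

d ≈ 39.1 mm

Direct runoff: 0.00, 34.75, 116.50, 79.25, 54.00, 36.75, 25.50, 17.25, 0.00 m³/s; ΣQ_DR = 364.0 m³/s.
V = ΣQ_DR · Δt = 364.0 × 3600 s = 1.310 × 10^6 m³.
Over A = 33.5 km², depth = V / A = 39.1 mm.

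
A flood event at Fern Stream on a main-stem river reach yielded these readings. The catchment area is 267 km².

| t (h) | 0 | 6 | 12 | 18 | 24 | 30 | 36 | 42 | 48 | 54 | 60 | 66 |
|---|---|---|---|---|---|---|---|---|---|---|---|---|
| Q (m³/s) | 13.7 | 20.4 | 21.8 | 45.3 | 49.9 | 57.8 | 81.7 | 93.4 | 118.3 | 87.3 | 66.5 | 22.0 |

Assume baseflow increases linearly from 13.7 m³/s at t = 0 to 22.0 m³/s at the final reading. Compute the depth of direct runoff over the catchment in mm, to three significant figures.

d ≈ 37.5 mm

Direct runoff: 0.00, 5.95, 6.59, 29.34, 33.18, 40.33, 63.47, 74.42, 98.56, 66.81, 45.25, 0.00 m³/s; ΣQ_DR = 463.9 m³/s.
V = ΣQ_DR · Δt = 463.9 × 21600 s = 1.002 × 10^7 m³.
Over A = 267 km², depth = V / A = 37.5 mm.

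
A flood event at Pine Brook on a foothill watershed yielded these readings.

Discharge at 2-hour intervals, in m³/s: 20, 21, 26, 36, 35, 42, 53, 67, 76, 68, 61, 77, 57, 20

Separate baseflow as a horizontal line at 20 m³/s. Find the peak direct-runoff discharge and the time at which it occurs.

Subtracting baseflow gives direct-runoff ordinates: 0.0, 1.0, 6.0, 16.0, 15.0, 22.0, 33.0, 47.0, 56.0, 48.0, 41.0, 57.0, 37.0, 0.0 m³/s.
The maximum is 57.0 m³/s, occurring at the reading for t = 22 h.

Q_p = 57.0 m³/s at t = 22 h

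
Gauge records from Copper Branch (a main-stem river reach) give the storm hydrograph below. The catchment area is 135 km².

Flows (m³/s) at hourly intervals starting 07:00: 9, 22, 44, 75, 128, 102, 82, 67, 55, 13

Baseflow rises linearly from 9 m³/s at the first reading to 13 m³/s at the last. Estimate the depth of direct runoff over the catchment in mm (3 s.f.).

Direct runoff: 0.00, 12.56, 34.11, 64.67, 117.22, 90.78, 70.33, 54.89, 42.44, 0.00 m³/s; ΣQ_DR = 487.0 m³/s.
V = ΣQ_DR · Δt = 487.0 × 3600 s = 1.753 × 10^6 m³.
Over A = 135 km², depth = V / A = 13.0 mm.

d ≈ 13.0 mm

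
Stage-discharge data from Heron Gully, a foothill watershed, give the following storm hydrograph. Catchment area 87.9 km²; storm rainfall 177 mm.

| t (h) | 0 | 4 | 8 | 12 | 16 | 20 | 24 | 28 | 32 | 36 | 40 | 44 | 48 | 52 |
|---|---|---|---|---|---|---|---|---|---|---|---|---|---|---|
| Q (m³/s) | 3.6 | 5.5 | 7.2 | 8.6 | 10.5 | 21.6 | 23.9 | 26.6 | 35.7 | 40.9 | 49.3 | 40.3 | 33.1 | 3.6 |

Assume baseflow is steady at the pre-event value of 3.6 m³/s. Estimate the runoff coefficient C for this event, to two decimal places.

ΣQ_DR = 260.0 m³/s; V = ΣQ_DR·Δt = 3.744 × 10^6 m³.
Runoff depth d = V / A = 42.59 mm.
C = d / P = 42.59 / 177 = 0.24.

C ≈ 0.24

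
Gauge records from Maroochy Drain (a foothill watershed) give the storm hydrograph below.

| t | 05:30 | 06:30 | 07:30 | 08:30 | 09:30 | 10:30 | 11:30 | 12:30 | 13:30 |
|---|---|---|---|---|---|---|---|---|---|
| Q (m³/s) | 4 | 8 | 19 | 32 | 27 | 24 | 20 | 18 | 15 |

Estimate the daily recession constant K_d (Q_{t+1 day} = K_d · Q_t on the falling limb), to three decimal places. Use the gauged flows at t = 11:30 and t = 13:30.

Between t = 11:30 and t = 13:30 the flow falls from 20 to 15 m³/s over 2×1 h = 2 h.
Per-interval ratio K = (15/20)^(1/2) = 0.8660; K_d = K^(24/1) = 0.032.

K_d ≈ 0.032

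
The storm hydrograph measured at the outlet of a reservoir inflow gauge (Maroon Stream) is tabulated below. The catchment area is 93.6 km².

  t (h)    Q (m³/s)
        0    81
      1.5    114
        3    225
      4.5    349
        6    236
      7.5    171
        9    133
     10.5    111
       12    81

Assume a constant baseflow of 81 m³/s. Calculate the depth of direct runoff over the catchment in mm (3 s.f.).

d ≈ 44.5 mm

Direct runoff: 0.0, 33.0, 144.0, 268.0, 155.0, 90.0, 52.0, 30.0, 0.0 m³/s; ΣQ_DR = 772.0 m³/s.
V = ΣQ_DR · Δt = 772.0 × 5400 s = 4.169 × 10^6 m³.
Over A = 93.6 km², depth = V / A = 44.5 mm.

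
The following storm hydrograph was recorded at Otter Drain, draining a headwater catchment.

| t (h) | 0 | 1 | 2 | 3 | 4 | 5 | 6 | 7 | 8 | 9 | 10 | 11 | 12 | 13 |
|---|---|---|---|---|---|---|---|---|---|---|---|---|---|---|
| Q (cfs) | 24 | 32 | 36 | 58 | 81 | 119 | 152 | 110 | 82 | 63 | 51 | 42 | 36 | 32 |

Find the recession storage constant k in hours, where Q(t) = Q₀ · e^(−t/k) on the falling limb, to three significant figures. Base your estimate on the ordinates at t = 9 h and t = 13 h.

On the falling limb, Q drops from 63 to 32 cfs between t = 9 h and t = 13 h (Δt = 4 h).
k = −Δt / ln(Q₂/Q₁) = −4 / ln(32/63) = 5.90 h.

k ≈ 5.90 h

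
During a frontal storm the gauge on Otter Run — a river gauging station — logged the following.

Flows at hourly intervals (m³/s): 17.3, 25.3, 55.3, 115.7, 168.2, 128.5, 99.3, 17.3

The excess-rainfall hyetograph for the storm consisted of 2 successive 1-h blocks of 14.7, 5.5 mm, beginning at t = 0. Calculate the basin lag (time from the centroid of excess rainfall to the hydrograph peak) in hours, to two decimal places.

t_L ≈ 3.23 h

Centroid of excess rainfall: t_c = Σ P_i·t̄_i / ΣP_i = 0.7723 h (block centres at 0.5, 1.5 h).
Hydrograph peak occurs at t = 4 h, so basin lag t_L = 4 − 0.7723 = 3.23 h.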